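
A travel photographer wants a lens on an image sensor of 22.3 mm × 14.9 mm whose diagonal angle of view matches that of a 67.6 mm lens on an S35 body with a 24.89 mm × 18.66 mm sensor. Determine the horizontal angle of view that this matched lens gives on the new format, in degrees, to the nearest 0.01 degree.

21.66°

Sensor diagonal = √(24.89² + 18.66²) = √967.7077 ≈ 31.1080 mm.
Sensor diagonal = √(22.3² + 14.9²) = √719.3000 ≈ 26.8198 mm.
Equal diagonal AOV ⇒ f₂ = f₁ · 26.8198/31.1080 = 67.6 × 0.86215 ≈ 58.2814 mm.
Horizontal AOV on the new format = 2·arctan(22.3 / (2 × 58.2814)) = 2·arctan(0.19131) ≈ 21.6612°.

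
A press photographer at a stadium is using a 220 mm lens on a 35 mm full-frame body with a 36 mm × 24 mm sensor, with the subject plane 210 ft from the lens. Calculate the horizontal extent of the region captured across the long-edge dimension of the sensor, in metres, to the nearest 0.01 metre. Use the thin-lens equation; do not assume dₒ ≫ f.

10.44 m

dₒ: 210 ft × 304.8 mm/ft = 64008.00 mm.
Similar triangles through the lens centre give W/dₒ = w/dᵢ; with 1/f = 1/dₒ + 1/dᵢ this gives W = w·(dₒ − f)/f.
W = 36 mm × (64008 − 220) / 220 = 36 × 289.9454 ≈ 10438.036 mm = 10.438 m.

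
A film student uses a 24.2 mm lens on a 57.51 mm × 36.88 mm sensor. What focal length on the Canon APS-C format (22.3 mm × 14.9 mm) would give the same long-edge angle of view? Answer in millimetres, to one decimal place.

Equal angle of view means equal width/f ratio, so f₂ = f₁ · (width₂/width₁) = 24.2 × 22.3/57.51.
f₂ = 24.2 × 0.38776 ≈ 9.384 mm.

9.4 mm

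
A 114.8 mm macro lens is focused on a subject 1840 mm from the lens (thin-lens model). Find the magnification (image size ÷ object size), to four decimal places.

Thin lens: 1/f = 1/dₒ + 1/dᵢ → 1/dᵢ = 1/114.8 − 1/1840 = 0.0081673 mm⁻¹, so dᵢ ≈ 122.4391 mm.
Magnification m = dᵢ/dₒ = 122.4391/1840 ≈ 0.06654.

0.0665×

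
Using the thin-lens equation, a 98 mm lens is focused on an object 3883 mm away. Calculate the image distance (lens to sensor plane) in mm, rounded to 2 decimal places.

100.54 mm

1/dᵢ = 1/f − 1/dₒ = 1/98 − 1/3883 = 0.0099465 mm⁻¹.
dᵢ = 1/0.0099465 ≈ 100.5374 mm.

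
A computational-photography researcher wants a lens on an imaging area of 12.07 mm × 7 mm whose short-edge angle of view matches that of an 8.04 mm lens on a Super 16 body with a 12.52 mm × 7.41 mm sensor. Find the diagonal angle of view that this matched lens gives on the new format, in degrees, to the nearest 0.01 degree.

Equal short-edge AOV ⇒ f₂ = f₁ · 7/7.41 = 8.04 × 0.94467 ≈ 7.5951 mm.
Sensor diagonal = √(12.07² + 7²) = √194.6849 ≈ 13.9530 mm.
Diagonal AOV on the new format = 2·arctan(13.9530 / (2 × 7.5951)) = 2·arctan(0.91854) ≈ 85.1377°.

85.14°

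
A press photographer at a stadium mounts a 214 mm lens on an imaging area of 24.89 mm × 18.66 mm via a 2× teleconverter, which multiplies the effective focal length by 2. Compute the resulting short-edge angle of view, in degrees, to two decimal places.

2.50°

Effective focal length f = 214 × 2 = 428 mm.
α = 2·arctan(18.66 / (2 × 428)) = 2·arctan(0.02180) ≈ 2.4976°.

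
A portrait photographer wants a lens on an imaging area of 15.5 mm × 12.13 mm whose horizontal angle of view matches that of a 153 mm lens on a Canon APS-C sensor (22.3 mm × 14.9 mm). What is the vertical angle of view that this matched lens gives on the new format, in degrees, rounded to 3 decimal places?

6.528°

Equal horizontal AOV ⇒ f₂ = f₁ · 15.5/22.3 = 153 × 0.69507 ≈ 106.3453 mm.
Vertical AOV on the new format = 2·arctan(12.13 / (2 × 106.3453)) = 2·arctan(0.05703) ≈ 6.5282°.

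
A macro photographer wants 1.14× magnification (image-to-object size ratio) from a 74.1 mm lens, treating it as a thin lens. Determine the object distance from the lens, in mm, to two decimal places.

139.10 mm

With m = dᵢ/dₒ and 1/f = 1/dₒ + 1/dᵢ, substituting dᵢ = m·dₒ gives 1/f = (1 + 1/m)/dₒ, hence dₒ = f·(1 + 1/m).
dₒ = 74.1 × (1 + 1/1.14) = 74.1 × 1.87719 ≈ 139.100 mm.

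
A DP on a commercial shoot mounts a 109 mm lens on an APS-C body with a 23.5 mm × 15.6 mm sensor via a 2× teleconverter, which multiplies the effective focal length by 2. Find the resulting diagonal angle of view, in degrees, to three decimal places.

Effective focal length f = 109 × 2 = 218 mm.
Sensor diagonal = √(23.5² + 15.6²) = √795.6100 ≈ 28.2066 mm.
α = 2·arctan(28.207 / (2 × 218)) = 2·arctan(0.06469) ≈ 7.4031°.

7.403°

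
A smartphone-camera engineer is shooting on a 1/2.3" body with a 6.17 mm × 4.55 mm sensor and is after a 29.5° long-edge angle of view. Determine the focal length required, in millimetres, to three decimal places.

11.718 mm

From α = 2·arctan(w/2f) we get f = w / (2·tan(α/2)).
With w = 6.17 mm and α/2 = 14.75°, tan(α/2) ≈ 0.26328, so f ≈ 6.17 / 0.52656 ≈ 11.7177 mm.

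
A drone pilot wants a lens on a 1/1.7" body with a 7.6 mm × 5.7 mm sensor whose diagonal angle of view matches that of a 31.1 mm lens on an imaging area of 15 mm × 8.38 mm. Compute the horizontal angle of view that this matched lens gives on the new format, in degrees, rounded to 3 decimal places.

24.923°

Sensor diagonal = √(15² + 8.38²) = √295.2244 ≈ 17.1821 mm.
Sensor diagonal = √(7.6² + 5.7²) = √90.2500 ≈ 9.5000 mm.
Equal diagonal AOV ⇒ f₂ = f₁ · 9.5000/17.1821 = 31.1 × 0.55290 ≈ 17.1952 mm.
Horizontal AOV on the new format = 2·arctan(7.6 / (2 × 17.1952)) = 2·arctan(0.22099) ≈ 24.9232°.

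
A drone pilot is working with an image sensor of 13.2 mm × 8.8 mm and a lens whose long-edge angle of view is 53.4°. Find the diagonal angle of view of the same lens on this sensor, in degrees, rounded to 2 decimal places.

62.30°

From the long-edge AOV: f = 13.2 / (2·tan(26.7°)) = 13.2 / 1.00590 ≈ 13.1226 mm.
Sensor diagonal = √(13.2² + 8.8²) = √251.6800 ≈ 15.8644 mm.
Diagonal AOV = 2·arctan(15.8644 / (2 × 13.1226)) = 2·arctan(0.60447) ≈ 62.3032°.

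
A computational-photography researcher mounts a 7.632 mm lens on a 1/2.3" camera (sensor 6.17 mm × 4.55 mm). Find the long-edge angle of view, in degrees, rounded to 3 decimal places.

44.019°

Angle of view α = 2·arctan(w/2f) with w = 6.17 mm and f = 7.632 mm.
w/2f = 0.40422; arctan(0.40422) ≈ 22.0095°, so α ≈ 44.0190°.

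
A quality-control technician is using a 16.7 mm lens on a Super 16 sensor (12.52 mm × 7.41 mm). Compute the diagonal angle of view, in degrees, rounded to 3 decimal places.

47.074°

Sensor diagonal = √(12.52² + 7.41²) = √211.6585 ≈ 14.5485 mm.
Angle of view α = 2·arctan(d/2f) with d = 14.5485 mm and f = 16.7 mm.
d/2f = 0.43558; arctan(0.43558) ≈ 23.5371°, so α ≈ 47.0743°.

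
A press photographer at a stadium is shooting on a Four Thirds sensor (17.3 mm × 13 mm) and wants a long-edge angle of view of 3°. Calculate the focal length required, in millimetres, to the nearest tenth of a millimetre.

From α = 2·arctan(w/2f) we get f = w / (2·tan(α/2)).
With w = 17.3 mm and α/2 = 1.5°, tan(α/2) ≈ 0.02619, so f ≈ 17.3 / 0.05237 ≈ 330.3302 mm.

330.3 mm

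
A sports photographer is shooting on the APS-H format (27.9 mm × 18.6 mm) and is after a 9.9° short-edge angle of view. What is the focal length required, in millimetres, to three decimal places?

107.379 mm

From α = 2·arctan(h/2f) we get f = h / (2·tan(α/2)).
With h = 18.6 mm and α/2 = 4.95°, tan(α/2) ≈ 0.08661, so f ≈ 18.6 / 0.17322 ≈ 107.3787 mm.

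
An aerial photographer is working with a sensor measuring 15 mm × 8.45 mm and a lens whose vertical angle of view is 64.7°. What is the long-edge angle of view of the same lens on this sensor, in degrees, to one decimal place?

96.7°

From the vertical AOV: f = 8.45 / (2·tan(32.35°)) = 8.45 / 1.26679 ≈ 6.6704 mm.
Long-edge AOV = 2·arctan(15 / (2 × 6.6704)) = 2·arctan(1.12437) ≈ 96.7011°.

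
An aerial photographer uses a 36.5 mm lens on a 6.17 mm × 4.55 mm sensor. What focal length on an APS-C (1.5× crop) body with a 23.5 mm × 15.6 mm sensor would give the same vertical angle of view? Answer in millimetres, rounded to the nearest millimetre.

Equal angle of view means equal height/f ratio, so f₂ = f₁ · (height₂/height₁) = 36.5 × 15.6/4.55.
f₂ = 36.5 × 3.42857 ≈ 125.143 mm.

125 mm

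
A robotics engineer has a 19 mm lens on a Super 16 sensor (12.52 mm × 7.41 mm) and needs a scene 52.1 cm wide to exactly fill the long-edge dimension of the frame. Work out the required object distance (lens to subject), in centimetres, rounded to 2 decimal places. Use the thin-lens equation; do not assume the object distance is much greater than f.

80.97 cm

W: 52.1 cm = 521 mm.
Magnification m = w/W = dᵢ/dₒ; combined with 1/f = 1/dₒ + 1/dᵢ this gives dₒ = f·(1 + W/w).
dₒ = 19 mm × (1 + 521/12.52) = 19 × 42.6134 ≈ 809.655 mm = 80.9655 cm.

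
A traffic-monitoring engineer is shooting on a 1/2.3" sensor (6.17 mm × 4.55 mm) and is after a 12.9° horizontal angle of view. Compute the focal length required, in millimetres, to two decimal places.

27.29 mm

From α = 2·arctan(w/2f) we get f = w / (2·tan(α/2)).
With w = 6.17 mm and α/2 = 6.45°, tan(α/2) ≈ 0.11305, so f ≈ 6.17 / 0.22610 ≈ 27.2884 mm.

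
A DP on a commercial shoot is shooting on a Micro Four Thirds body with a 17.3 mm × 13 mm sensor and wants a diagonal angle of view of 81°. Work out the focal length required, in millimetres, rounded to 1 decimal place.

Sensor diagonal = √(17.3² + 13²) = √468.2900 ≈ 21.6400 mm.
From α = 2·arctan(d/2f) we get f = d / (2·tan(α/2)).
With d = 21.6400 mm and α/2 = 40.5°, tan(α/2) ≈ 0.85408, so f ≈ 21.6400 / 1.70816 ≈ 12.6686 mm.

12.7 mm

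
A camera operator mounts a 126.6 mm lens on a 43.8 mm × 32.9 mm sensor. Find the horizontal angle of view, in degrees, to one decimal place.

19.6°

Angle of view α = 2·arctan(w/2f) with w = 43.8 mm and f = 126.6 mm.
w/2f = 0.17299; arctan(0.17299) ≈ 9.8142°, so α ≈ 19.6285°.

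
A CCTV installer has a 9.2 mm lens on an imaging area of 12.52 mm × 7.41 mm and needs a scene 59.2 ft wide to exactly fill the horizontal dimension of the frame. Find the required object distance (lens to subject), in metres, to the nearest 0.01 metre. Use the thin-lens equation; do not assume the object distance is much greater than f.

W: 59.2 ft × 304.8 mm/ft = 18044.16 mm.
Magnification m = w/W = dᵢ/dₒ; combined with 1/f = 1/dₒ + 1/dᵢ this gives dₒ = f·(1 + W/w).
dₒ = 9.2 mm × (1 + 18044.2/12.52) = 9.2 × 1442.2268 ≈ 13268.486 mm = 13.2685 m.

13.27 m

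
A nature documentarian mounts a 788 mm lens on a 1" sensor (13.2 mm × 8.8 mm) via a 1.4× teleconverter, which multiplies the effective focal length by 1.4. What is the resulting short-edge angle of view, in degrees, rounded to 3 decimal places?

0.457°

Effective focal length f = 788 × 1.4 = 1103.2 mm.
α = 2·arctan(8.8 / (2 × 1103.2)) = 2·arctan(0.00399) ≈ 0.4570°.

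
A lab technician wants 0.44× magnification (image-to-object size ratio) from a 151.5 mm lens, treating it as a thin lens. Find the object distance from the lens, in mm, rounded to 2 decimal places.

495.82 mm

With m = dᵢ/dₒ and 1/f = 1/dₒ + 1/dᵢ, substituting dᵢ = m·dₒ gives 1/f = (1 + 1/m)/dₒ, hence dₒ = f·(1 + 1/m).
dₒ = 151.5 × (1 + 1/0.44) = 151.5 × 3.27273 ≈ 495.818 mm.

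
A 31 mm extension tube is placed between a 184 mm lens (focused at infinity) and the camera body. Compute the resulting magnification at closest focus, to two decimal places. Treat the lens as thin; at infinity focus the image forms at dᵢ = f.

The tube moves the image plane from f to f + e, so dᵢ = 184 + 31 = 215 mm. Focus is achieved when 1/f = 1/dₒ + 1/dᵢ, giving dₒ = 1/(1/f − 1/(f+e)).
Magnification m = dᵢ/dₒ = (f+e)·(1/f − 1/(f+e)) = e/f = 31/184 ≈ 0.1685.

0.17×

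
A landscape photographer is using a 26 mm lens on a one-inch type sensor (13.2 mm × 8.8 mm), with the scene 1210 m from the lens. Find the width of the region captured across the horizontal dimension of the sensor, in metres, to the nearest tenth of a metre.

614.3 m

dₒ: 1210 m = 1.21e+06 mm.
Similar triangles through the lens centre give W/dₒ = w/dᵢ; with 1/f = 1/dₒ + 1/dᵢ this gives W = w·(dₒ − f)/f.
W = 13.2 mm × (1.21e+06 − 26) / 26 = 13.2 × 46537.4615 ≈ 614294.492 mm = 614.294 m.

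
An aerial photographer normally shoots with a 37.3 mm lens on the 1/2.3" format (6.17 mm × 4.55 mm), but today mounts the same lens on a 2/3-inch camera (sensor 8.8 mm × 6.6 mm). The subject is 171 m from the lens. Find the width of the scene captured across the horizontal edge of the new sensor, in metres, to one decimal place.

The focal length stays 37.3 mm; the relevant sensor dimension is now w = 8.8 mm. Object distance dₒ = 171 m = 171000 mm.
Thin-lens field width W = w·(dₒ − f)/f = 8.8 × (171000 − 37.3)/37.3 ≈ 40334.364 mm = 40.3344 m.

40.3 m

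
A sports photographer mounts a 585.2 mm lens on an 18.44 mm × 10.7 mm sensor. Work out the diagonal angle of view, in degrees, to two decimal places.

2.09°

Sensor diagonal = √(18.44² + 10.7²) = √454.5236 ≈ 21.3196 mm.
Angle of view α = 2·arctan(d/2f) with d = 21.3196 mm and f = 585.2 mm.
d/2f = 0.01822; arctan(0.01822) ≈ 1.0436°, so α ≈ 2.0871°.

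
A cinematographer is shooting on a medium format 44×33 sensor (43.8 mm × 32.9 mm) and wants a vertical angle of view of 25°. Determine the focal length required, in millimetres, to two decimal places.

74.20 mm

From α = 2·arctan(h/2f) we get f = h / (2·tan(α/2)).
With h = 32.9 mm and α/2 = 12.5°, tan(α/2) ≈ 0.22169, so f ≈ 32.9 / 0.44339 ≈ 74.2012 mm.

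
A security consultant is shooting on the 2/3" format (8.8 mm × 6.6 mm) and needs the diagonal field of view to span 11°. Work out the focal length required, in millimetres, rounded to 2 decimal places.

57.12 mm

Sensor diagonal = √(8.8² + 6.6²) = √121.0000 ≈ 11.0000 mm.
From α = 2·arctan(d/2f) we get f = d / (2·tan(α/2)).
With d = 11.0000 mm and α/2 = 5.5°, tan(α/2) ≈ 0.09629, so f ≈ 11.0000 / 0.19258 ≈ 57.1197 mm.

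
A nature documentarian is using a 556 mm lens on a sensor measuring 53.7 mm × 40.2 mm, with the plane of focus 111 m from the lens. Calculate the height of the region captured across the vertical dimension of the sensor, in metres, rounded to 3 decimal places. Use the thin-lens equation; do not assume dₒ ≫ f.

7.985 m

dₒ: 111 m = 111000 mm.
Similar triangles through the lens centre give W/dₒ = h/dᵢ; with 1/f = 1/dₒ + 1/dᵢ this gives W = h·(dₒ − f)/f.
W = 40.2 mm × (111000 − 556) / 556 = 40.2 × 198.6403 ≈ 7985.340 mm = 7.98534 m.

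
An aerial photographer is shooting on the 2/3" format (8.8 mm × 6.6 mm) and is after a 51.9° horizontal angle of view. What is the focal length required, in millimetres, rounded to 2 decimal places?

9.04 mm

From α = 2·arctan(w/2f) we get f = w / (2·tan(α/2)).
With w = 8.8 mm and α/2 = 25.95°, tan(α/2) ≈ 0.48665, so f ≈ 8.8 / 0.97331 ≈ 9.0414 mm.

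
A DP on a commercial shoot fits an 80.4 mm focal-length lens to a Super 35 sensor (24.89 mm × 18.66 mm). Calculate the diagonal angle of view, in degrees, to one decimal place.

21.9°

Sensor diagonal = √(24.89² + 18.66²) = √967.7077 ≈ 31.1080 mm.
Angle of view α = 2·arctan(d/2f) with d = 31.1080 mm and f = 80.4 mm.
d/2f = 0.19346; arctan(0.19346) ≈ 10.9491°, so α ≈ 21.8981°.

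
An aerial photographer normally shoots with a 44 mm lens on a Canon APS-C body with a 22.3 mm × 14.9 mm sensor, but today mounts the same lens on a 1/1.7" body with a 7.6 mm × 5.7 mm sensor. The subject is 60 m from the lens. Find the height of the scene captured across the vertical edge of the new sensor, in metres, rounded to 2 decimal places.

The focal length stays 44 mm; the relevant sensor dimension is now h = 5.7 mm. Object distance dₒ = 60 m = 60000 mm.
Thin-lens field height W = h·(dₒ − f)/f = 5.7 × (60000 − 44)/44 ≈ 7767.027 mm = 7.76703 m.

7.77 m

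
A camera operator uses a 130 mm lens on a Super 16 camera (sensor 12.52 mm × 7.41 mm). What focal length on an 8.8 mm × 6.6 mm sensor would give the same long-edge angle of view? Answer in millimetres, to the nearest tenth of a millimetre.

Equal angle of view means equal width/f ratio, so f₂ = f₁ · (width₂/width₁) = 130 × 8.8/12.52.
f₂ = 130 × 0.70288 ≈ 91.374 mm.

91.4 mm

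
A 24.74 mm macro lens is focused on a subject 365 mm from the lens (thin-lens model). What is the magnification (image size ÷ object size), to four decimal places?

0.0727×

Thin lens: 1/f = 1/dₒ + 1/dᵢ → 1/dᵢ = 1/24.74 − 1/365 = 0.0376806 mm⁻¹, so dᵢ ≈ 26.5388 mm.
Magnification m = dᵢ/dₒ = 26.5388/365 ≈ 0.07271.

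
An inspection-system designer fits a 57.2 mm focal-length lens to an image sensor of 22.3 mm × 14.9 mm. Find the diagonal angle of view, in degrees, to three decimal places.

Sensor diagonal = √(22.3² + 14.9²) = √719.3000 ≈ 26.8198 mm.
Angle of view α = 2·arctan(d/2f) with d = 26.8198 mm and f = 57.2 mm.
d/2f = 0.23444; arctan(0.23444) ≈ 13.1941°, so α ≈ 26.3881°.

26.388°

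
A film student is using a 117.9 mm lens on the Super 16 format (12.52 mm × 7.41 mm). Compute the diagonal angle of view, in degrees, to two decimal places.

Sensor diagonal = √(12.52² + 7.41²) = √211.6585 ≈ 14.5485 mm.
Angle of view α = 2·arctan(d/2f) with d = 14.5485 mm and f = 117.9 mm.
d/2f = 0.06170; arctan(0.06170) ≈ 3.5306°, so α ≈ 7.0612°.

7.06°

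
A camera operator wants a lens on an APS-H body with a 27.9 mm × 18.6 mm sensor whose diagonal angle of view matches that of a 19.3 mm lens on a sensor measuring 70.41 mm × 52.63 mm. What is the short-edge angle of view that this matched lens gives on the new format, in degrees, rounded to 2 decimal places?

103.27°

Sensor diagonal = √(70.41² + 52.63²) = √7727.4850 ≈ 87.9061 mm.
Sensor diagonal = √(27.9² + 18.6²) = √1124.3700 ≈ 33.5316 mm.
Equal diagonal AOV ⇒ f₂ = f₁ · 33.5316/87.9061 = 19.3 × 0.38145 ≈ 7.3619 mm.
Short-edge AOV on the new format = 2·arctan(18.6 / (2 × 7.3619)) = 2·arctan(1.26325) ≈ 103.2692°.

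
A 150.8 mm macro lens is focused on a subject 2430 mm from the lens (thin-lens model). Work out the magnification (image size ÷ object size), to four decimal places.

Thin lens: 1/f = 1/dₒ + 1/dᵢ → 1/dᵢ = 1/150.8 − 1/2430 = 0.0062198 mm⁻¹, so dᵢ ≈ 160.7775 mm.
Magnification m = dᵢ/dₒ = 160.7775/2430 ≈ 0.06616.

0.0662×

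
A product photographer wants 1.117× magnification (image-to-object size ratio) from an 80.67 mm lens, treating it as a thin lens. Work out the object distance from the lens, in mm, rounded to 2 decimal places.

With m = dᵢ/dₒ and 1/f = 1/dₒ + 1/dᵢ, substituting dᵢ = m·dₒ gives 1/f = (1 + 1/m)/dₒ, hence dₒ = f·(1 + 1/m).
dₒ = 80.67 × (1 + 1/1.117) = 80.67 × 1.89526 ≈ 152.890 mm.

152.89 mm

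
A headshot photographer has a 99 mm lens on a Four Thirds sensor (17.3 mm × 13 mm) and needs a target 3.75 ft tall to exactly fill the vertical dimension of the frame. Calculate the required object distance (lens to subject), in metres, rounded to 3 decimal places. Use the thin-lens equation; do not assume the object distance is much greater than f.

8.803 m

W: 3.75 ft × 304.8 mm/ft = 1143.00 mm.
Magnification m = h/W = dᵢ/dₒ; combined with 1/f = 1/dₒ + 1/dᵢ this gives dₒ = f·(1 + W/h).
dₒ = 99 mm × (1 + 1143/13) = 99 × 88.9231 ≈ 8803.384 mm = 8.80338 m.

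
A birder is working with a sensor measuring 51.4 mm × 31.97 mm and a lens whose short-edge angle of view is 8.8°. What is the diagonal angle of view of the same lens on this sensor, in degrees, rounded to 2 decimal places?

16.58°

From the short-edge AOV: f = 31.97 / (2·tan(4.4°)) = 31.97 / 0.15389 ≈ 207.7436 mm.
Sensor diagonal = √(51.4² + 31.97²) = √3664.0409 ≈ 60.5313 mm.
Diagonal AOV = 2·arctan(60.5313 / (2 × 207.7436)) = 2·arctan(0.14569) ≈ 16.5779°.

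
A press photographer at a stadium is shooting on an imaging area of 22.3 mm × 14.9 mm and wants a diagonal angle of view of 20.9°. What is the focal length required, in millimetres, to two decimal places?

72.71 mm

Sensor diagonal = √(22.3² + 14.9²) = √719.3000 ≈ 26.8198 mm.
From α = 2·arctan(d/2f) we get f = d / (2·tan(α/2)).
With d = 26.8198 mm and α/2 = 10.45°, tan(α/2) ≈ 0.18444, so f ≈ 26.8198 / 0.36887 ≈ 72.7073 mm.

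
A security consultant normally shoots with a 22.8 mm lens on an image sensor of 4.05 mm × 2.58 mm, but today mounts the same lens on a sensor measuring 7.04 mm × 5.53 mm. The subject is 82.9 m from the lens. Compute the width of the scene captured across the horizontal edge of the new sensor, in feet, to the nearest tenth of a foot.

The focal length stays 22.8 mm; the relevant sensor dimension is now w = 7.04 mm. Object distance dₒ = 82.9 m = 82900 mm.
Thin-lens field width W = w·(dₒ − f)/f = 7.04 × (82900 − 22.8)/22.8 ≈ 25590.153 mm = 25590.153/304.8 ft = 83.9572 ft.

84.0 ft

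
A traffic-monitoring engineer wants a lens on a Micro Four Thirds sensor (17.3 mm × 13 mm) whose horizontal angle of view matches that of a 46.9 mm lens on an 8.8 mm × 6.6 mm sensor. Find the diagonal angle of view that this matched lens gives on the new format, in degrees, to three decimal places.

Equal horizontal AOV ⇒ f₂ = f₁ · 17.3/8.8 = 46.9 × 1.96591 ≈ 92.2011 mm.
Sensor diagonal = √(17.3² + 13²) = √468.2900 ≈ 21.6400 mm.
Diagonal AOV on the new format = 2·arctan(21.6400 / (2 × 92.2011)) = 2·arctan(0.11735) ≈ 13.3863°.

13.386°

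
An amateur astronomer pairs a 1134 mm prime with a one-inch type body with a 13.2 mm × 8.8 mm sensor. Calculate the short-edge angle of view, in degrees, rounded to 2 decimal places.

Angle of view α = 2·arctan(h/2f) with h = 8.8 mm and f = 1134 mm.
h/2f = 0.00388; arctan(0.00388) ≈ 0.2223°, so α ≈ 0.4446°.

0.44°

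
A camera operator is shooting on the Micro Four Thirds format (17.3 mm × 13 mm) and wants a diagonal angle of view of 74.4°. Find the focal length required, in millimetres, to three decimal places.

Sensor diagonal = √(17.3² + 13²) = √468.2900 ≈ 21.6400 mm.
From α = 2·arctan(d/2f) we get f = d / (2·tan(α/2)).
With d = 21.6400 mm and α/2 = 37.2°, tan(α/2) ≈ 0.75904, so f ≈ 21.6400 / 1.51808 ≈ 14.2548 mm.

14.255 mm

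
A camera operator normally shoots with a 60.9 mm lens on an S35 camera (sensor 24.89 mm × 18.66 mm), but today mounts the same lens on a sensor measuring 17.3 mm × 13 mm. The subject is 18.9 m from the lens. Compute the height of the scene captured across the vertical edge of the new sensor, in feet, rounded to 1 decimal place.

13.2 ft

The focal length stays 60.9 mm; the relevant sensor dimension is now h = 13 mm. Object distance dₒ = 18.9 m = 18900 mm.
Thin-lens field height W = h·(dₒ − f)/f = 13 × (18900 − 60.9)/60.9 ≈ 4021.483 mm = 4021.483/304.8 ft = 13.1938 ft.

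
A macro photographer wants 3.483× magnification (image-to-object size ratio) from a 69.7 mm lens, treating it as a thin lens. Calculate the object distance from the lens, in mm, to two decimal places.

89.71 mm

With m = dᵢ/dₒ and 1/f = 1/dₒ + 1/dᵢ, substituting dᵢ = m·dₒ gives 1/f = (1 + 1/m)/dₒ, hence dₒ = f·(1 + 1/m).
dₒ = 69.7 × (1 + 1/3.483) = 69.7 × 1.28711 ≈ 89.711 mm.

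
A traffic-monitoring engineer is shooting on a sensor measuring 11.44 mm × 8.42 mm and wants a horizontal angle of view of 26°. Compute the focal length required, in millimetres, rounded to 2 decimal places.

From α = 2·arctan(w/2f) we get f = w / (2·tan(α/2)).
With w = 11.44 mm and α/2 = 13°, tan(α/2) ≈ 0.23087, so f ≈ 11.44 / 0.46174 ≈ 24.7760 mm.

24.78 mm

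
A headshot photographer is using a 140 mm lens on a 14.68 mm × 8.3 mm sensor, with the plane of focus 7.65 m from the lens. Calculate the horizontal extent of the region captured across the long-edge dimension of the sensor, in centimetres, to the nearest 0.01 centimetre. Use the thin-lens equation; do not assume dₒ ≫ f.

dₒ: 7.65 m = 7650 mm.
Similar triangles through the lens centre give W/dₒ = w/dᵢ; with 1/f = 1/dₒ + 1/dᵢ this gives W = w·(dₒ − f)/f.
W = 14.68 mm × (7650 − 140) / 140 = 14.68 × 53.6429 ≈ 787.477 mm = 78.7477 cm.

78.75 cm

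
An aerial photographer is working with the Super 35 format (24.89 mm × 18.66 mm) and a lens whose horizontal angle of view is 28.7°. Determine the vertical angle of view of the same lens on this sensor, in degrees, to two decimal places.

From the horizontal AOV: f = 24.89 / (2·tan(14.35°)) = 24.89 / 0.51165 ≈ 48.6463 mm.
Vertical AOV = 2·arctan(18.66 / (2 × 48.6463)) = 2·arctan(0.19179) ≈ 21.7141°.

21.71°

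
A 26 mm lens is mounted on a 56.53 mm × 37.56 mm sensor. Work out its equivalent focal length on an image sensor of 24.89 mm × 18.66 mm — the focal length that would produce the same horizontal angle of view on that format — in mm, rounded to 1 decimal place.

11.4 mm

Equal angle of view means equal width/f ratio, so f₂ = f₁ · (width₂/width₁) = 26 × 24.89/56.53.
f₂ = 26 × 0.44030 ≈ 11.448 mm.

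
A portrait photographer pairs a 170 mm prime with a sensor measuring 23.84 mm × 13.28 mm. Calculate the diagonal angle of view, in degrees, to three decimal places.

Sensor diagonal = √(23.84² + 13.28²) = √744.7040 ≈ 27.2893 mm.
Angle of view α = 2·arctan(d/2f) with d = 27.2893 mm and f = 170 mm.
d/2f = 0.08026; arctan(0.08026) ≈ 4.5889°, so α ≈ 9.1777°.

9.178°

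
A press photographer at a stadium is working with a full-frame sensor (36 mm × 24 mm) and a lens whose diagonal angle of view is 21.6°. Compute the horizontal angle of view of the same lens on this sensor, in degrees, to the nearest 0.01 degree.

Sensor diagonal = √(36² + 24²) = √1872.0000 ≈ 43.2666 mm.
From the diagonal AOV: f = 43.2666 / (2·tan(10.8°)) = 43.2666 / 0.38152 ≈ 113.4058 mm.
Horizontal AOV = 2·arctan(36 / (2 × 113.4058)) = 2·arctan(0.15872) ≈ 18.0377°.

18.04°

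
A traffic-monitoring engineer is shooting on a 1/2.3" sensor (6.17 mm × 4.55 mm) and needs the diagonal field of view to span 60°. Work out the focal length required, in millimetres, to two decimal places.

6.64 mm

Sensor diagonal = √(6.17² + 4.55²) = √58.7714 ≈ 7.6663 mm.
From α = 2·arctan(d/2f) we get f = d / (2·tan(α/2)).
With d = 7.6663 mm and α/2 = 30°, tan(α/2) ≈ 0.57735, so f ≈ 7.6663 / 1.15470 ≈ 6.6392 mm.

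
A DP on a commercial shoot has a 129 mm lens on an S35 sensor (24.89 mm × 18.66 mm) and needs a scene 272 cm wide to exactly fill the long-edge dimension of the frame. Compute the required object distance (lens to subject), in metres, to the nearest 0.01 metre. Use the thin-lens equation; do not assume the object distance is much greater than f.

14.23 m

W: 272 cm = 2720 mm.
Magnification m = w/W = dᵢ/dₒ; combined with 1/f = 1/dₒ + 1/dᵢ this gives dₒ = f·(1 + W/w).
dₒ = 129 mm × (1 + 2720/24.89) = 129 × 110.2808 ≈ 14226.228 mm = 14.2262 m.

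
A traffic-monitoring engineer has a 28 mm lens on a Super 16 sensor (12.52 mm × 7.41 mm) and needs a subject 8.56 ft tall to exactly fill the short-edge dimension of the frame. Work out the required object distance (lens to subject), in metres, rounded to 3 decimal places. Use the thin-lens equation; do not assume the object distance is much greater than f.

9.887 m

W: 8.56 ft × 304.8 mm/ft = 2609.09 mm.
Magnification m = h/W = dᵢ/dₒ; combined with 1/f = 1/dₒ + 1/dᵢ this gives dₒ = f·(1 + W/h).
dₒ = 28 mm × (1 + 2609.09/7.41) = 28 × 353.1036 ≈ 9886.902 mm = 9.8869 m.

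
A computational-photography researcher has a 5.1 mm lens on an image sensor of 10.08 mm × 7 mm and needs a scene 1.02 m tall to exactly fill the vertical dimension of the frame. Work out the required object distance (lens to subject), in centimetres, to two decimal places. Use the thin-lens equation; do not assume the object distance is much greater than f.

74.82 cm

W: 1.02 m = 1020 mm.
Magnification m = h/W = dᵢ/dₒ; combined with 1/f = 1/dₒ + 1/dᵢ this gives dₒ = f·(1 + W/h).
dₒ = 5.1 mm × (1 + 1020/7) = 5.1 × 146.7143 ≈ 748.243 mm = 74.8243 cm.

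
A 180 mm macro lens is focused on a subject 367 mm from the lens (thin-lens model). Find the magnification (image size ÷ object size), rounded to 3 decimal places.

Thin lens: 1/f = 1/dₒ + 1/dᵢ → 1/dᵢ = 1/180 − 1/367 = 0.0028308 mm⁻¹, so dᵢ ≈ 353.2620 mm.
Magnification m = dᵢ/dₒ = 353.2620/367 ≈ 0.96257.

0.963×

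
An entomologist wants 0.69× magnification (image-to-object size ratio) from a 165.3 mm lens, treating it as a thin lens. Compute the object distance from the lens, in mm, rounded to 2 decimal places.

With m = dᵢ/dₒ and 1/f = 1/dₒ + 1/dᵢ, substituting dᵢ = m·dₒ gives 1/f = (1 + 1/m)/dₒ, hence dₒ = f·(1 + 1/m).
dₒ = 165.3 × (1 + 1/0.69) = 165.3 × 2.44928 ≈ 404.865 mm.

404.87 mm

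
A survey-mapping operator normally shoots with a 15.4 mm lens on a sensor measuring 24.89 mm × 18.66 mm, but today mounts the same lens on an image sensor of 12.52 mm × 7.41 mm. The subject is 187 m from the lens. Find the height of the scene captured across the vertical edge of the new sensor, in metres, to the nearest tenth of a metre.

The focal length stays 15.4 mm; the relevant sensor dimension is now h = 7.41 mm. Object distance dₒ = 187 m = 187000 mm.
Thin-lens field height W = h·(dₒ − f)/f = 7.41 × (187000 − 15.4)/15.4 ≈ 89971.161 mm = 89.9712 m.

90.0 m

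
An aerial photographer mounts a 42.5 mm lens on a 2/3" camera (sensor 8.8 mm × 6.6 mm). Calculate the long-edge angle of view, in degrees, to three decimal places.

11.821°

Angle of view α = 2·arctan(w/2f) with w = 8.8 mm and f = 42.5 mm.
w/2f = 0.10353; arctan(0.10353) ≈ 5.9107°, so α ≈ 11.8215°.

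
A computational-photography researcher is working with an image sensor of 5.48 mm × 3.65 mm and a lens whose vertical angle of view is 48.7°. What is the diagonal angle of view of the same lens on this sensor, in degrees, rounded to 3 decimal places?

78.456°

From the vertical AOV: f = 3.65 / (2·tan(24.35°)) = 3.65 / 0.90514 ≈ 4.0325 mm.
Sensor diagonal = √(5.48² + 3.65²) = √43.3529 ≈ 6.5843 mm.
Diagonal AOV = 2·arctan(6.5843 / (2 × 4.0325)) = 2·arctan(0.81640) ≈ 78.4561°.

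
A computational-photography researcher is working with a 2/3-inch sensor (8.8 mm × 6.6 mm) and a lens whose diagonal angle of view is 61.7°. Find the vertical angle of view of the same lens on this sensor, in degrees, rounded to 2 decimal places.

Sensor diagonal = √(8.8² + 6.6²) = √121.0000 ≈ 11.0000 mm.
From the diagonal AOV: f = 11.0000 / (2·tan(30.85°)) = 11.0000 / 1.19461 ≈ 9.2081 mm.
Vertical AOV = 2·arctan(6.6 / (2 × 9.2081)) = 2·arctan(0.35838) ≈ 39.4335°.

39.43°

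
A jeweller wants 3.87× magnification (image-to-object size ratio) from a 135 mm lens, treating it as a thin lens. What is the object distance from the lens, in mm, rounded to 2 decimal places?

With m = dᵢ/dₒ and 1/f = 1/dₒ + 1/dᵢ, substituting dᵢ = m·dₒ gives 1/f = (1 + 1/m)/dₒ, hence dₒ = f·(1 + 1/m).
dₒ = 135 × (1 + 1/3.87) = 135 × 1.25840 ≈ 169.884 mm.

169.88 mm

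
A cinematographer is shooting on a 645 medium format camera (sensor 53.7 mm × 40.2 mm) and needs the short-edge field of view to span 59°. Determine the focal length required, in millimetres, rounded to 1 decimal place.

35.5 mm

From α = 2·arctan(h/2f) we get f = h / (2·tan(α/2)).
With h = 40.2 mm and α/2 = 29.5°, tan(α/2) ≈ 0.56577, so f ≈ 40.2 / 1.13155 ≈ 35.5266 mm.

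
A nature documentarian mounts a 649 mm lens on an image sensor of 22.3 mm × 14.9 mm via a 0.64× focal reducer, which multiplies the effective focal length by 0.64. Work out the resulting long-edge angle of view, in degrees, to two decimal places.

Effective focal length f = 649 × 0.64 = 415.36 mm.
α = 2·arctan(22.3 / (2 × 415.36)) = 2·arctan(0.02684) ≈ 3.0754°.

3.08°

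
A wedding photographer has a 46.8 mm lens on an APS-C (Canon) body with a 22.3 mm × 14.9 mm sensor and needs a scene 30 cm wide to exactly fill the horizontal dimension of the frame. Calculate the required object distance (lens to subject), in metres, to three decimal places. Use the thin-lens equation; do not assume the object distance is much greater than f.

W: 30 cm = 300 mm.
Magnification m = w/W = dᵢ/dₒ; combined with 1/f = 1/dₒ + 1/dᵢ this gives dₒ = f·(1 + W/w).
dₒ = 46.8 mm × (1 + 300/22.3) = 46.8 × 14.4529 ≈ 676.396 mm = 0.676396 m.

0.676 m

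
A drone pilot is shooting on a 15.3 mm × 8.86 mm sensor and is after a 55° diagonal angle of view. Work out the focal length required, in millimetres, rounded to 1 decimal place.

Sensor diagonal = √(15.3² + 8.86²) = √312.5896 ≈ 17.6802 mm.
From α = 2·arctan(d/2f) we get f = d / (2·tan(α/2)).
With d = 17.6802 mm and α/2 = 27.5°, tan(α/2) ≈ 0.52057, so f ≈ 17.6802 / 1.04113 ≈ 16.9817 mm.

17.0 mm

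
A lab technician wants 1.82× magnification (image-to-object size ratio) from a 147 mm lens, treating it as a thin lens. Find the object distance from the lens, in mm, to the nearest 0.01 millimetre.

227.77 mm

With m = dᵢ/dₒ and 1/f = 1/dₒ + 1/dᵢ, substituting dᵢ = m·dₒ gives 1/f = (1 + 1/m)/dₒ, hence dₒ = f·(1 + 1/m).
dₒ = 147 × (1 + 1/1.82) = 147 × 1.54945 ≈ 227.769 mm.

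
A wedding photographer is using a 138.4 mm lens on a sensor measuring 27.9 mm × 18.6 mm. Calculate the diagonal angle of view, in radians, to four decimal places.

0.2411 rad

Sensor diagonal = √(27.9² + 18.6²) = √1124.3700 ≈ 33.5316 mm.
Angle of view α = 2·arctan(d/2f) with d = 33.5316 mm and f = 138.4 mm.
d/2f = 0.12114; arctan(0.12114) ≈ 0.1206 rad, so α ≈ 0.2411 rad.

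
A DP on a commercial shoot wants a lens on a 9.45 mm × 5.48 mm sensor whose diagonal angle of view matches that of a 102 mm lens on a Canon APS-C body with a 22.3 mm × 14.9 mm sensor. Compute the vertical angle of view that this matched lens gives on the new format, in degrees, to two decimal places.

7.55°

Sensor diagonal = √(22.3² + 14.9²) = √719.3000 ≈ 26.8198 mm.
Sensor diagonal = √(9.45² + 5.48²) = √119.3329 ≈ 10.9240 mm.
Equal diagonal AOV ⇒ f₂ = f₁ · 10.9240/26.8198 = 102 × 0.40731 ≈ 41.5456 mm.
Vertical AOV on the new format = 2·arctan(5.48 / (2 × 41.5456)) = 2·arctan(0.06595) ≈ 7.5466°.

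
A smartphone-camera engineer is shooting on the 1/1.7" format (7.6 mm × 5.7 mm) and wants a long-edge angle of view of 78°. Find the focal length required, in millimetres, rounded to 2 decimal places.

4.69 mm

From α = 2·arctan(w/2f) we get f = w / (2·tan(α/2)).
With w = 7.6 mm and α/2 = 39°, tan(α/2) ≈ 0.80978, so f ≈ 7.6 / 1.61957 ≈ 4.6926 mm.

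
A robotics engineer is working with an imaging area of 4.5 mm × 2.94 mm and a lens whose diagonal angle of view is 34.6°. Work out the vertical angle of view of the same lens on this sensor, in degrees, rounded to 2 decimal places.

Sensor diagonal = √(4.5² + 2.94²) = √28.8936 ≈ 5.3753 mm.
From the diagonal AOV: f = 5.3753 / (2·tan(17.3°)) = 5.3753 / 0.62293 ≈ 8.6290 mm.
Vertical AOV = 2·arctan(2.94 / (2 × 8.6290)) = 2·arctan(0.17036) ≈ 19.3357°.

19.34°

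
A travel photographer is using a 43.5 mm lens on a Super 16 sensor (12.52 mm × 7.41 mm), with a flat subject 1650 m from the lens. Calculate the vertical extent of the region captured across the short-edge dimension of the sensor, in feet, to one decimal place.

dₒ: 1650 m = 1.65e+06 mm.
Similar triangles through the lens centre give W/dₒ = h/dᵢ; with 1/f = 1/dₒ + 1/dᵢ this gives W = h·(dₒ − f)/f.
W = 7.41 mm × (1.65e+06 − 43.5) / 43.5 = 7.41 × 37930.0345 ≈ 281061.556 mm = 281061.556/304.8 ft = 922.118 ft.

922.1 ft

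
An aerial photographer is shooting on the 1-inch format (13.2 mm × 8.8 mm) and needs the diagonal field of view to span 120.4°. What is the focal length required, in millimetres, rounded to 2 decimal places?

4.54 mm

Sensor diagonal = √(13.2² + 8.8²) = √251.6800 ≈ 15.8644 mm.
From α = 2·arctan(d/2f) we get f = d / (2·tan(α/2)).
With d = 15.8644 mm and α/2 = 60.2°, tan(α/2) ≈ 1.74610, so f ≈ 15.8644 / 3.49220 ≈ 4.5428 mm.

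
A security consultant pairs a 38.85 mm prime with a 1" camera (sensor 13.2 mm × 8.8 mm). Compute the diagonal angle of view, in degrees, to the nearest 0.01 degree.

23.08°

Sensor diagonal = √(13.2² + 8.8²) = √251.6800 ≈ 15.8644 mm.
Angle of view α = 2·arctan(d/2f) with d = 15.8644 mm and f = 38.85 mm.
d/2f = 0.20418; arctan(0.20418) ≈ 11.5398°, so α ≈ 23.0796°.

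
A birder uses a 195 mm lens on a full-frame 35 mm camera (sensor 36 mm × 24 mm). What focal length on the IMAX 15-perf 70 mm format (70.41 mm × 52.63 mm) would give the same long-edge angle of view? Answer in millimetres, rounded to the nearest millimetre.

Equal angle of view means equal width/f ratio, so f₂ = f₁ · (width₂/width₁) = 195 × 70.41/36.
f₂ = 195 × 1.95583 ≈ 381.387 mm.

381 mm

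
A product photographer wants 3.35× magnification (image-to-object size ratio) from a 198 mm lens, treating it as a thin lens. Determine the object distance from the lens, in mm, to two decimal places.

257.10 mm

With m = dᵢ/dₒ and 1/f = 1/dₒ + 1/dᵢ, substituting dᵢ = m·dₒ gives 1/f = (1 + 1/m)/dₒ, hence dₒ = f·(1 + 1/m).
dₒ = 198 × (1 + 1/3.35) = 198 × 1.29851 ≈ 257.104 mm.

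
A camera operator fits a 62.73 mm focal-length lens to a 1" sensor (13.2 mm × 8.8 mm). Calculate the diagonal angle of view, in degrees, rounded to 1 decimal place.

Sensor diagonal = √(13.2² + 8.8²) = √251.6800 ≈ 15.8644 mm.
Angle of view α = 2·arctan(d/2f) with d = 15.8644 mm and f = 62.73 mm.
d/2f = 0.12645; arctan(0.12645) ≈ 7.2068°, so α ≈ 14.4136°.

14.4°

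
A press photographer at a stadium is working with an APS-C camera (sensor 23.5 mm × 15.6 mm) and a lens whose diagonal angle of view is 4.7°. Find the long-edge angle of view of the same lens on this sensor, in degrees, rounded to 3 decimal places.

Sensor diagonal = √(23.5² + 15.6²) = √795.6100 ≈ 28.2066 mm.
From the diagonal AOV: f = 28.2066 / (2·tan(2.35°)) = 28.2066 / 0.08208 ≈ 343.6618 mm.
Long-edge AOV = 2·arctan(23.5 / (2 × 343.6618)) = 2·arctan(0.03419) ≈ 3.9164°.

3.916°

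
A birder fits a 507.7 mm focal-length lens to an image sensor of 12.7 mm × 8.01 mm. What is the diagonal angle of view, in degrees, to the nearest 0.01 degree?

Sensor diagonal = √(12.7² + 8.01²) = √225.4501 ≈ 15.0150 mm.
Angle of view α = 2·arctan(d/2f) with d = 15.0150 mm and f = 507.7 mm.
d/2f = 0.01479; arctan(0.01479) ≈ 0.8472°, so α ≈ 1.6944°.

1.69°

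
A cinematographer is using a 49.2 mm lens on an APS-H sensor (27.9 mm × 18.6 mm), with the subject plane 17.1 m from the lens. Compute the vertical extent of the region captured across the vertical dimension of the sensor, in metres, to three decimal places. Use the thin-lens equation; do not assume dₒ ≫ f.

dₒ: 17.1 m = 17100 mm.
Similar triangles through the lens centre give W/dₒ = h/dᵢ; with 1/f = 1/dₒ + 1/dᵢ this gives W = h·(dₒ − f)/f.
W = 18.6 mm × (17100 − 49.2) / 49.2 = 18.6 × 346.5610 ≈ 6446.034 mm = 6.44603 m.

6.446 m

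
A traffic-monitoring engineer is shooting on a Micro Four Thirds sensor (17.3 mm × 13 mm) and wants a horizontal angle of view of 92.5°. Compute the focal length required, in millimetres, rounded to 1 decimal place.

8.3 mm

From α = 2·arctan(w/2f) we get f = w / (2·tan(α/2)).
With w = 17.3 mm and α/2 = 46.25°, tan(α/2) ≈ 1.04461, so f ≈ 17.3 / 2.08923 ≈ 8.2806 mm.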